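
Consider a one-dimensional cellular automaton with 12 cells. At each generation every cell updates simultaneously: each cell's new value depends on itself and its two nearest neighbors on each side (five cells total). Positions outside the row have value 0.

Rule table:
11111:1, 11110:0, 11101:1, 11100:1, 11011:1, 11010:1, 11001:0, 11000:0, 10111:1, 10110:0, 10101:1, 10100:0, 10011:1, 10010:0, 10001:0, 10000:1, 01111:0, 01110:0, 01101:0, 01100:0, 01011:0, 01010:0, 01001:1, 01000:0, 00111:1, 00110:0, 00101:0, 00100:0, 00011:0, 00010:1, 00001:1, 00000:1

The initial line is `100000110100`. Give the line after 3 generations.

001001000001

001110001001
101010010100
001001000001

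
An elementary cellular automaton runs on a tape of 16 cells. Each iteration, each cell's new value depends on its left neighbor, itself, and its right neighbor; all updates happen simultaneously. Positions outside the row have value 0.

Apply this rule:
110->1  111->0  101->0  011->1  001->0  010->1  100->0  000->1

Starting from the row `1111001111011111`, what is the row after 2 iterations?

1001001001010001
1001001001010101

1001001001010101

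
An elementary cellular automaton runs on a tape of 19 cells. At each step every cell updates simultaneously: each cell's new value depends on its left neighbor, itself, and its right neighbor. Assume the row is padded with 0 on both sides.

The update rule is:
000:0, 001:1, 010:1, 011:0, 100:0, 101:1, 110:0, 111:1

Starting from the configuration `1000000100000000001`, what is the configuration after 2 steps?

1000010000000000100

1000001100000000011
1000010000000000100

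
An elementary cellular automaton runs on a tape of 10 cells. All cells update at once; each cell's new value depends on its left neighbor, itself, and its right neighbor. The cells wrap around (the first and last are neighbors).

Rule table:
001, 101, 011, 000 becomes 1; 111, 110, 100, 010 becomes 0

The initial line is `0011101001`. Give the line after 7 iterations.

iteration 1: 0110010010
iteration 2: 1100100100
iteration 3: 1001001001
iteration 4: 0010010011
iteration 5: 0100100110
iteration 6: 1001001100
iteration 7: 0010011001

0010011001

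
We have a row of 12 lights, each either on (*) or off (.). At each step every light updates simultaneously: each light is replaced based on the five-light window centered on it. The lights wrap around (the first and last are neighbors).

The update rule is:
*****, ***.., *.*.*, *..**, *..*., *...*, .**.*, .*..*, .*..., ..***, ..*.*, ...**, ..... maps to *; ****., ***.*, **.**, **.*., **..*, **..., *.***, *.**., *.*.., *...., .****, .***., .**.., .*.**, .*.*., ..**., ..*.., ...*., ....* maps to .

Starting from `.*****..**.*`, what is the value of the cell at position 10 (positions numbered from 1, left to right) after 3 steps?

.

...*.*.*.*.*
**.*.*.*.*..
.*.*.*.*..**
position 10 holds .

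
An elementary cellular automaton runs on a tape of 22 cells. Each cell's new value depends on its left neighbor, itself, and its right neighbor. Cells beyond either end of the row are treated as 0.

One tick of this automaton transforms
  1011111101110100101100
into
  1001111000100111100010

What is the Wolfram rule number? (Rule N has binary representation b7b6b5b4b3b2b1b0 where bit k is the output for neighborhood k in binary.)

150

position 3: 111 → 1  (bit 7 = 1)
position 7: 110 → 0  (bit 6 = 0)
position 1: 101 → 0  (bit 5 = 0)
position 14: 100 → 1  (bit 4 = 1)
position 2: 011 → 0  (bit 3 = 0)
position 0: 010 → 1  (bit 2 = 1)
position 15: 001 → 1  (bit 1 = 1)
position 21: 000 → 0  (bit 0 = 0)
bits b7..b0 = 10010110 = 150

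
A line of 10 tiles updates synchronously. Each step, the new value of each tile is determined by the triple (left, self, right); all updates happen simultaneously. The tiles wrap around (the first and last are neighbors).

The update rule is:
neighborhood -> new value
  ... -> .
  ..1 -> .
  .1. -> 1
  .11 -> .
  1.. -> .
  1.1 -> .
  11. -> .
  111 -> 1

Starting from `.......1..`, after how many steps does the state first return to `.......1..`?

.......1..

1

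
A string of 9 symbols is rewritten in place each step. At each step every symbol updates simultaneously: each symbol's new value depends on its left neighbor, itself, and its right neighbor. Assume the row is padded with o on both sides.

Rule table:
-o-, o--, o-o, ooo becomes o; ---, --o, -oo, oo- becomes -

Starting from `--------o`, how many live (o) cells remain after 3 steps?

3

o--------
-o-------
ooo------
count of o: 3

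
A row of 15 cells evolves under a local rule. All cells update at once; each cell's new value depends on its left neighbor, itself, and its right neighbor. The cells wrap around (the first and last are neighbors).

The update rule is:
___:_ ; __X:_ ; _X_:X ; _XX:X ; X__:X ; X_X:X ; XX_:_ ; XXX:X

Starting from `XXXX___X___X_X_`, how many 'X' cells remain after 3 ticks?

13

tick 1: XXX_X__XX__XXXX
tick 2: XX_XXX_X_X_XXXX
tick 3: X_XXX_XXXXXXXXX
count of X: 13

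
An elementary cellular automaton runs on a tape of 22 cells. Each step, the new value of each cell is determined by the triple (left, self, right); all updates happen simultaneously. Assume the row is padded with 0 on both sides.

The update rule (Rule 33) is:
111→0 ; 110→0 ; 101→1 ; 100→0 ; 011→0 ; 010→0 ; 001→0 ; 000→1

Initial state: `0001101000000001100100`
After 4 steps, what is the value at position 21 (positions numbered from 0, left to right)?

step 1: 1100010011111100000001
step 2: 0001000000000001111100
step 3: 1100011111111100000001
step 4: 0001000000000001111100
position 21 holds 0

0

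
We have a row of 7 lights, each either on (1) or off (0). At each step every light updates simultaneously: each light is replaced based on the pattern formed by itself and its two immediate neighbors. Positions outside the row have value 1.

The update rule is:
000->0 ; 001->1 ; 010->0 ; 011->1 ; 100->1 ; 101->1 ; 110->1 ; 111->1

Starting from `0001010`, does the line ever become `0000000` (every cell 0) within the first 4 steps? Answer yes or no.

no

1010101
1101011
1110111
1111111
step 4 is 1111111, still not uniform 0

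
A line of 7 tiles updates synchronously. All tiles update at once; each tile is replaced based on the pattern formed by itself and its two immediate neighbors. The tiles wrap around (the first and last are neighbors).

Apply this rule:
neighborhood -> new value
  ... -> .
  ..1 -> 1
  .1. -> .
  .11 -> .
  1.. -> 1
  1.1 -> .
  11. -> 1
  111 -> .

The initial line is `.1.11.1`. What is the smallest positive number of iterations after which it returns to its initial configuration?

28

....1..
...1.1.
..1...1
11.1.1.
.1.....
1.1....
...1..1
1.1.11.
.....1.
....1.1
1..1...
.11.1.1
..1....
.1.1...
1...1..
.1.1.11
......1
1....1.
.1..1..
1.11.1.
...1...
..1.1..
.1...1.
1.1.1.1
1......
.1....1
..1..1.
.1.11.1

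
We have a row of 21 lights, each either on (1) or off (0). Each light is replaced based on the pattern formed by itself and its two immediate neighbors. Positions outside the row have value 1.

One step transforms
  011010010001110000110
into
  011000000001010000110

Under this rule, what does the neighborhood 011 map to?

At position 1 the neighborhood is 011; the next row has 1 there.

1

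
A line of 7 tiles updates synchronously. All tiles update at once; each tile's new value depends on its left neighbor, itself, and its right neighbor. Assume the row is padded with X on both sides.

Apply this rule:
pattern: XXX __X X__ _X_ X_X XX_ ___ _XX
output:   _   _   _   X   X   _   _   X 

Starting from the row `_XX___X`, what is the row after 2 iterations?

______X

XX____X
______X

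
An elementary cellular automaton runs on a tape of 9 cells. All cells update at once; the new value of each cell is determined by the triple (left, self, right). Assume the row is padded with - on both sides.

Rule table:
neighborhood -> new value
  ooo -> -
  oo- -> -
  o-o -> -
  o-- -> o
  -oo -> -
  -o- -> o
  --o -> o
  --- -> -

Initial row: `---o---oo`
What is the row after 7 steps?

o---o----

--ooo-o--
-o----oo-
ooo--o--o
---oooooo
--o------
-ooo-----
o---o----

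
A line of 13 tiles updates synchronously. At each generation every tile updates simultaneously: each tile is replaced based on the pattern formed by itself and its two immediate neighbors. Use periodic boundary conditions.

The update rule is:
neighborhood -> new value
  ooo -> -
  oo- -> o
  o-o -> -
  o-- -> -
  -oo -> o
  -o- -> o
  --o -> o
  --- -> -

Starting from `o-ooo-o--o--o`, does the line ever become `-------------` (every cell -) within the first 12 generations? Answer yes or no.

o-o-o-o-oo-oo
o-o-o-o-oo-o-
o-o-o-o-oo-o-  (fixed point — unchanged through generation 12)
generation 12 is o-o-o-o-oo-o-, still not uniform -

no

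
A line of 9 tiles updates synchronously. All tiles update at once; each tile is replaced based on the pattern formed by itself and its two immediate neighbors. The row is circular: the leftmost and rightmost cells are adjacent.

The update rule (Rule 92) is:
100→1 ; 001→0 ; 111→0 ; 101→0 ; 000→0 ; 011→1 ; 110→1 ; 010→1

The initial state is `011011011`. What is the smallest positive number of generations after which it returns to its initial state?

011011011

1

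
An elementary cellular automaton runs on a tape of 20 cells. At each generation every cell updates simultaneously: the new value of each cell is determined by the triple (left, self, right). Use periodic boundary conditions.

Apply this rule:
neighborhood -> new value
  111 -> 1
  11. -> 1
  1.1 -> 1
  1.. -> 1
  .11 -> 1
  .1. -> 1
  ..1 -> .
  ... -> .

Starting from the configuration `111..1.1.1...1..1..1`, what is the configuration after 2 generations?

generation 1: 1111.111111..11.11.1
generation 2: 111111111111.1111111

111111111111.1111111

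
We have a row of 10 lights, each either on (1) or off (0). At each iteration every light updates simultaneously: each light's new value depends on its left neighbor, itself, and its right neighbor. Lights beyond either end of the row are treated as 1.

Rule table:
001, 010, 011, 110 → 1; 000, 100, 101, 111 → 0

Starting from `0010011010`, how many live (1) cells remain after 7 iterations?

0110111010
0110101010
0110101010  (fixed point — unchanged through iteration 7)
count of 1: 5

5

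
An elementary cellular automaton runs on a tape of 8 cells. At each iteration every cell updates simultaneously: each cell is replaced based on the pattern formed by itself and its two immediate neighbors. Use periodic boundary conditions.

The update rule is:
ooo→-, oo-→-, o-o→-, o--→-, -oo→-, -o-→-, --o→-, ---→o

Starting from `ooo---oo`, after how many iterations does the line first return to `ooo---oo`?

2

----o---
ooo---oo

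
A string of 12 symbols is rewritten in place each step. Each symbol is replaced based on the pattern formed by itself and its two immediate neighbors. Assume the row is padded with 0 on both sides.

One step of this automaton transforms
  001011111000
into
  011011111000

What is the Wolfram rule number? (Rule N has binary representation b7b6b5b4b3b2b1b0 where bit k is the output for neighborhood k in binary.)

206

position 5: 111 → 1  (bit 7 = 1)
position 8: 110 → 1  (bit 6 = 1)
position 3: 101 → 0  (bit 5 = 0)
position 9: 100 → 0  (bit 4 = 0)
position 4: 011 → 1  (bit 3 = 1)
position 2: 010 → 1  (bit 2 = 1)
position 1: 001 → 1  (bit 1 = 1)
position 0: 000 → 0  (bit 0 = 0)
bits b7..b0 = 11001110 = 206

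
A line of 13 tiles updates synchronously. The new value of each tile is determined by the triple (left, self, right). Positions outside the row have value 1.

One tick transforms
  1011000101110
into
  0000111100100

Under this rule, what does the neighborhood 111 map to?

1

At position 10 the neighborhood is 111; the next row has 1 there.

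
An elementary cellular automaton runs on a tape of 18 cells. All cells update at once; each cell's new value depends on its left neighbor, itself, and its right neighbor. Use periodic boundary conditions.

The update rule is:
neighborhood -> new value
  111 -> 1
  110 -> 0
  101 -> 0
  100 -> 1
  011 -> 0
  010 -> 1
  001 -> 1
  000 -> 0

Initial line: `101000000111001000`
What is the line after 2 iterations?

101100001010111101
000010011010011000

000010011010011000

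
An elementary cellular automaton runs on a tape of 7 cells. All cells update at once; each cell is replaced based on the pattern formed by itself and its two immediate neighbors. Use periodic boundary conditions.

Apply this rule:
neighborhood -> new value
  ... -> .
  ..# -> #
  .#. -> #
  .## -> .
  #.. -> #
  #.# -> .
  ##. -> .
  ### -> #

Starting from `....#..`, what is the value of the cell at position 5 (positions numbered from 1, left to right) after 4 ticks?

#

tick 1: ...###.
tick 2: ..#.#.#
tick 3: ###.#.#
tick 4: ##..#..
position 5 holds #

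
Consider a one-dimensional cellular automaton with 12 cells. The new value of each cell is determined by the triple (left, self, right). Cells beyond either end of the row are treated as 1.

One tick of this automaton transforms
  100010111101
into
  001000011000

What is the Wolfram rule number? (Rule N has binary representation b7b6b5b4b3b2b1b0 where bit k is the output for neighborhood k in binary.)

129

position 7: 111 → 1  (bit 7 = 1)
position 0: 110 → 0  (bit 6 = 0)
position 5: 101 → 0  (bit 5 = 0)
position 1: 100 → 0  (bit 4 = 0)
position 6: 011 → 0  (bit 3 = 0)
position 4: 010 → 0  (bit 2 = 0)
position 3: 001 → 0  (bit 1 = 0)
position 2: 000 → 1  (bit 0 = 1)
bits b7..b0 = 10000001 = 129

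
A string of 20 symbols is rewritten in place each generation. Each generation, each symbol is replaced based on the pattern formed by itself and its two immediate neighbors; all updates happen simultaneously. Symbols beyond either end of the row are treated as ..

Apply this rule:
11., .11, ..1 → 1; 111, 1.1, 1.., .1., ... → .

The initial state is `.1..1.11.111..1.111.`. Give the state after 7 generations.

11.1......1.........

generation 1: 1..1..11.1.1.1..1.1.
generation 2: ..1..111.......1....
generation 3: .1..11.1......1.....
generation 4: 1..111.......1......
generation 5: ..11.1......1.......
generation 6: .111.......1........
generation 7: 11.1......1.........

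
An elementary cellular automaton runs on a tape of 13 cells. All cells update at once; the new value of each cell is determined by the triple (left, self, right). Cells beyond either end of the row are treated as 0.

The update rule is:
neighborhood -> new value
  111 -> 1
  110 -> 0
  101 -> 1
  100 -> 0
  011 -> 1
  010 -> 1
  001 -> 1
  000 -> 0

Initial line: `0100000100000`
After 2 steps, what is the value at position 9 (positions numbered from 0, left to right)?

0

1100001100000
1000011000000
position 9 holds 0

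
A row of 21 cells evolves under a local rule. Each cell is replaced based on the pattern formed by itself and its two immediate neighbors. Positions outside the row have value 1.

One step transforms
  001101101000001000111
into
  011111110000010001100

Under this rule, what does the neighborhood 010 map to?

0

At position 8 the neighborhood is 010; the next row has 0 there.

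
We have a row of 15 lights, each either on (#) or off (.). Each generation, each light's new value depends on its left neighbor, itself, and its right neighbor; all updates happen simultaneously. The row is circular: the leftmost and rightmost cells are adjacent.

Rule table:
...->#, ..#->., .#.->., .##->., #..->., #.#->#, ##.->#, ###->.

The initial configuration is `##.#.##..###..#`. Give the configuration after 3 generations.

generation 1: .##.#.#....#...
generation 2: ..##.#..##...##
generation 3: ...##....#.#..#

...##....#.#..#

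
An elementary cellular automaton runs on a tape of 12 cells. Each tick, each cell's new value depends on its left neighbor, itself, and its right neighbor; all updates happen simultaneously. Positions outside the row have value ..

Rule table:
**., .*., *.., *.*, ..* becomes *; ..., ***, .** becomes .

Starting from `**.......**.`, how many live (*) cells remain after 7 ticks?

9

.**.....*.**
*.**...***.*
**.**.*..***
.**.*****..*
*.**....****
**.**..*...*
.**.*****.**
count of *: 9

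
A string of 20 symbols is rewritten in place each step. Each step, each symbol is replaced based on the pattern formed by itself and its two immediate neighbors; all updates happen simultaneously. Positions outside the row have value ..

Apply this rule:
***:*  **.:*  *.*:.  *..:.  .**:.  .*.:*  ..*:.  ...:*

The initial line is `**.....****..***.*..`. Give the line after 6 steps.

.*.*.*.*..*.*..*.*.*

step 1: .*.***..***...**.*.*
step 2: .*..**...**.*..*.*.*
step 3: .*...*.*..*.*..*.*.*
step 4: .*.*.*.*..*.*..*.*.*
step 5: .*.*.*.*..*.*..*.*.*  (fixed point — unchanged through step 6)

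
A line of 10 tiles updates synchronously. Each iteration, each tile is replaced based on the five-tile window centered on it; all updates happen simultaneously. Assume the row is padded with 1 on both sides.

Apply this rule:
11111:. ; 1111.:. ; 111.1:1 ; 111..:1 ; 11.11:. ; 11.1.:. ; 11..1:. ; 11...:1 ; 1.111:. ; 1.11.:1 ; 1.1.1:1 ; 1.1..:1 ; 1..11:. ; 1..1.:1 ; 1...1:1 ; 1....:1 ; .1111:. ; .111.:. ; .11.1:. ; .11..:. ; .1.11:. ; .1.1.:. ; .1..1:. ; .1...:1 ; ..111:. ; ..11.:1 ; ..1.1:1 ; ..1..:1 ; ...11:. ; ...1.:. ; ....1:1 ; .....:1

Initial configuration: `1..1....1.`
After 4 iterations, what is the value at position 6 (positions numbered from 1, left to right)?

1.11111.1.
1.....1.1.
11111.1.1.
....1.1.1.
position 6 holds .

.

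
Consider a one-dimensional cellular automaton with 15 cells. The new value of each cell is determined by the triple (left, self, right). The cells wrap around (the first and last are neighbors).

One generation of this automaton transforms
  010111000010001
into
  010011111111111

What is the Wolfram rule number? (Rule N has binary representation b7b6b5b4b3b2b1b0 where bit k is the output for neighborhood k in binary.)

position 4: 111 → 1  (bit 7 = 1)
position 5: 110 → 1  (bit 6 = 1)
position 0: 101 → 0  (bit 5 = 0)
position 6: 100 → 1  (bit 4 = 1)
position 3: 011 → 0  (bit 3 = 0)
position 1: 010 → 1  (bit 2 = 1)
position 9: 001 → 1  (bit 1 = 1)
position 7: 000 → 1  (bit 0 = 1)
bits b7..b0 = 11010111 = 215

215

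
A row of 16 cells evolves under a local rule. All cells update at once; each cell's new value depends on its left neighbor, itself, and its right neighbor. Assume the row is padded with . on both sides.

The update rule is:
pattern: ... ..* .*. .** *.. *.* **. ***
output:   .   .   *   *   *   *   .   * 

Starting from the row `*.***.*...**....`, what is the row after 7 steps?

**.******.***.**

step 1: ****.***..*.*...
step 2: ***.***.*.****..
step 3: **.***.******.*.
step 4: *.***.******.***
step 5: ****.******.***.
step 6: ***.******.***.*
step 7: **.******.***.**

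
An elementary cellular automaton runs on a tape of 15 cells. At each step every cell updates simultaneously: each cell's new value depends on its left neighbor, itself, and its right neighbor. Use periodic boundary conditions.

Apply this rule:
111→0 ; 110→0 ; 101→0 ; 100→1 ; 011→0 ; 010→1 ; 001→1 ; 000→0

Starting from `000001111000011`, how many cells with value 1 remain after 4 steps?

step 1: 100010000100100
step 2: 110111001111111
step 3: 000000110000000
step 4: 000001001000000
count of 1: 2

2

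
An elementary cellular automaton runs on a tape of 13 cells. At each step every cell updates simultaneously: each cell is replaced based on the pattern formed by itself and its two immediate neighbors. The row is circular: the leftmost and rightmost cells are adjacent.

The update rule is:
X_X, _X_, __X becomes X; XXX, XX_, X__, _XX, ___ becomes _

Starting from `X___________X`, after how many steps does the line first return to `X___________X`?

26

___________X_
__________XX_
_________X___
________XX___
_______X_____
______XX_____
_____X_______
____XX_______
___X_________
__XX_________
_X___________
XX___________
____________X
___________XX
__________X__
_________XX__
________X____
_______XX____
______X______
_____XX______
____X________
___XX________
__X__________
_XX__________
X____________
X___________X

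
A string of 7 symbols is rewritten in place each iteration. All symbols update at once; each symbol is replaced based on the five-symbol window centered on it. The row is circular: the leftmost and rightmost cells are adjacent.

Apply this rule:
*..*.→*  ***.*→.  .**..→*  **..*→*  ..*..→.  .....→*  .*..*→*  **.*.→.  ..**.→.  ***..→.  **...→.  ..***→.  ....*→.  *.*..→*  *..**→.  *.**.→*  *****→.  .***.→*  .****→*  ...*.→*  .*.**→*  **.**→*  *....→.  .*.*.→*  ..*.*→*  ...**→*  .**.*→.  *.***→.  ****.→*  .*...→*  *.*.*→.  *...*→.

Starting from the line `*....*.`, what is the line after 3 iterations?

iteration 1: **..***
iteration 2: *.*..*.
iteration 3: .******

.******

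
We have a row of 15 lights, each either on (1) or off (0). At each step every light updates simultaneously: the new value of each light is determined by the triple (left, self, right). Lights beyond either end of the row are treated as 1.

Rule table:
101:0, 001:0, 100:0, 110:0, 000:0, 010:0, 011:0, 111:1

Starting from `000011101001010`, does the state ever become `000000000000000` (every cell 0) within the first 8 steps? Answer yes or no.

000001000000000
000000000000000
all cells are 0 at step 2

yes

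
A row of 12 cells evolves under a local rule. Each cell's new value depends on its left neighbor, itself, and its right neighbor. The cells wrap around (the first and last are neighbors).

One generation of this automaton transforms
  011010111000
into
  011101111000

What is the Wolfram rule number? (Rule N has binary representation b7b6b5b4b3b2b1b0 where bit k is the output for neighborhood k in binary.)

position 7: 111 → 1  (bit 7 = 1)
position 2: 110 → 1  (bit 6 = 1)
position 3: 101 → 1  (bit 5 = 1)
position 9: 100 → 0  (bit 4 = 0)
position 1: 011 → 1  (bit 3 = 1)
position 4: 010 → 0  (bit 2 = 0)
position 0: 001 → 0  (bit 1 = 0)
position 10: 000 → 0  (bit 0 = 0)
bits b7..b0 = 11101000 = 232

232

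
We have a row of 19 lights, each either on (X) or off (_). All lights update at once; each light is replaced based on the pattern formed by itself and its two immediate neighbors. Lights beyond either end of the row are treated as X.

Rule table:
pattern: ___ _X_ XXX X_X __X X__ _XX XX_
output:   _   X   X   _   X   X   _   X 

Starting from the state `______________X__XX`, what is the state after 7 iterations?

XXXXXXXXX__XX__XX__

iteration 1: X____________XXXX_X
iteration 2: XX__________X_XXX__
iteration 3: XXX________XX__XXXX
iteration 4: XXXX______X_XXX_XXX
iteration 5: XXXXX____XX__XX__XX
iteration 6: XXXXXX__X_XXX_XXX_X
iteration 7: XXXXXXXXX__XX__XX__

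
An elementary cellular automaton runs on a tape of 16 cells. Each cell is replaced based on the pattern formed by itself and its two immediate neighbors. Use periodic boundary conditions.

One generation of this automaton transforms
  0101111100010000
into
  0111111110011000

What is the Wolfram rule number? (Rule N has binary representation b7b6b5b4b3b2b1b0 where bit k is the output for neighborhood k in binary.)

position 4: 111 → 1  (bit 7 = 1)
position 7: 110 → 1  (bit 6 = 1)
position 2: 101 → 1  (bit 5 = 1)
position 8: 100 → 1  (bit 4 = 1)
position 3: 011 → 1  (bit 3 = 1)
position 1: 010 → 1  (bit 2 = 1)
position 0: 001 → 0  (bit 1 = 0)
position 9: 000 → 0  (bit 0 = 0)
bits b7..b0 = 11111100 = 252

252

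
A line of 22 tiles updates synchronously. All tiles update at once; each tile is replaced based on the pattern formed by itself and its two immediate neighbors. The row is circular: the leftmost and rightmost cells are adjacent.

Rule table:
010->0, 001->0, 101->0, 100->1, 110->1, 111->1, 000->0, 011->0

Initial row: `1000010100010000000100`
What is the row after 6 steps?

0100000010001000000010
0010000001000100000001
1001000000100010000000
0100100000010001000000
0010010000001000100000
0001001000000100010000

0001001000000100010000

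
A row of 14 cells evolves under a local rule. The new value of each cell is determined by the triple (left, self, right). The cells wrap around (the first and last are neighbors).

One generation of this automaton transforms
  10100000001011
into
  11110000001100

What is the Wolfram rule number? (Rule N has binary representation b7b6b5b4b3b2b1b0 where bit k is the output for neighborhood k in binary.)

position 13: 111 → 0  (bit 7 = 0)
position 0: 110 → 1  (bit 6 = 1)
position 1: 101 → 1  (bit 5 = 1)
position 3: 100 → 1  (bit 4 = 1)
position 12: 011 → 0  (bit 3 = 0)
position 2: 010 → 1  (bit 2 = 1)
position 9: 001 → 0  (bit 1 = 0)
position 4: 000 → 0  (bit 0 = 0)
bits b7..b0 = 01110100 = 116

116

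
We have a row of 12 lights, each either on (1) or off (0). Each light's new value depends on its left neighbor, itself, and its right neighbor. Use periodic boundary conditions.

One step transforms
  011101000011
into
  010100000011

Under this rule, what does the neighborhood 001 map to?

0

At position 9 the neighborhood is 001; the next row has 0 there.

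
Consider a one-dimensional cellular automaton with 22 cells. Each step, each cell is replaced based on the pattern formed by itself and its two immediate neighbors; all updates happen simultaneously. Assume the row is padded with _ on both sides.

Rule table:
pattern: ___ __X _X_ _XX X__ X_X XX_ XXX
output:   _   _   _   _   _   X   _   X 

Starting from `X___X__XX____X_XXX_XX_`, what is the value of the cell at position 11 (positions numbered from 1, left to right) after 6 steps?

_

______________X_X_X___
_______________X_X____
________________X_____
______________________
______________________  (fixed point — unchanged through step 6)
position 11 holds _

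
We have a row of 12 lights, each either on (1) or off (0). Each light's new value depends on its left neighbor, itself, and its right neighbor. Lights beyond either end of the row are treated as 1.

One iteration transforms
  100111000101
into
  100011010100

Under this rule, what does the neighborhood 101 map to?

0

At position 10 the neighborhood is 101; the next row has 0 there.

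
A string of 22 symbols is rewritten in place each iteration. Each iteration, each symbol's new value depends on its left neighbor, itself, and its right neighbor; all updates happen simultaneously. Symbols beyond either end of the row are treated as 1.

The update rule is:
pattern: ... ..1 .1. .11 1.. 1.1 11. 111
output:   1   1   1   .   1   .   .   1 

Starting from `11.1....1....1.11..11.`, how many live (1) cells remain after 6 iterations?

1..11111111111...11...
.11.111111111.111..111
.....1111111...1.11.11
11111.11111.1111.....1
1111...111...11.11111.
111.111.1.111....111..
count of 1: 13

13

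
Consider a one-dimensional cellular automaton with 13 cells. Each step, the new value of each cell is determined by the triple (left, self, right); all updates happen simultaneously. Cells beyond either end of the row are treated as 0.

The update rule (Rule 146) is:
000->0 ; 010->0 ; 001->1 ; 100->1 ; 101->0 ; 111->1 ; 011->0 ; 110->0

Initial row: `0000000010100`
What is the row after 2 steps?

0000001010101

0000000100010
0000001010101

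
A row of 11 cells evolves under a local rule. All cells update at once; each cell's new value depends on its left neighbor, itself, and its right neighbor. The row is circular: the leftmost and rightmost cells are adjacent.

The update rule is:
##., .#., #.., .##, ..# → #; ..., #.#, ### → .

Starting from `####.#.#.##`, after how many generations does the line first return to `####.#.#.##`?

3

...#.#.#.#.
..##.#.#.##
####.#.#.##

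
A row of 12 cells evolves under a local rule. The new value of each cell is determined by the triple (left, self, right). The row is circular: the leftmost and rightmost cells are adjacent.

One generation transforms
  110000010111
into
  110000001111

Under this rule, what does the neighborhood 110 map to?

At position 1 the neighborhood is 110; the next row has 1 there.

1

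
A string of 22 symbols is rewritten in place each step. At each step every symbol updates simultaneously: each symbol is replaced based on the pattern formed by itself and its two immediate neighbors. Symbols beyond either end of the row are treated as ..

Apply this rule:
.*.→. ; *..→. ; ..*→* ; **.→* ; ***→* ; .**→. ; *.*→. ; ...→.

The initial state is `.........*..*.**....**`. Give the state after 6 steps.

...*..*...*...*.......

........*..*...*...*.*
.......*..*...*...*...
......*..*...*...*....
.....*..*...*...*.....
....*..*...*...*......
...*..*...*...*.......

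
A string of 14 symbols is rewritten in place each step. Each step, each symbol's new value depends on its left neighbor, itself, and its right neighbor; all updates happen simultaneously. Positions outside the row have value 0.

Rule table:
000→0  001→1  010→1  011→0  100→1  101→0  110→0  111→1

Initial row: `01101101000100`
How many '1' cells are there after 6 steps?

10000001101110
11000010000101
00100111001101
01111010110001
10110010001011
10001111011000
count of 1: 7

7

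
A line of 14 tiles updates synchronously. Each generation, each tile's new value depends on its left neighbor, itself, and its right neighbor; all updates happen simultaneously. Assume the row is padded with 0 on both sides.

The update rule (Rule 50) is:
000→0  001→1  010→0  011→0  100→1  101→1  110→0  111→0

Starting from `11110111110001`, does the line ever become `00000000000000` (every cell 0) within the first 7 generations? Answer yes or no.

no

generation 1: 00001000001010
generation 2: 00010100010101
generation 3: 00101010101010
generation 4: 01010101010101
generation 5: 10101010101010
generation 6: 01010101010101  (repeats generation 4; period 2)
generation 7: 10101010101010
generation 7 is 10101010101010, still not uniform 0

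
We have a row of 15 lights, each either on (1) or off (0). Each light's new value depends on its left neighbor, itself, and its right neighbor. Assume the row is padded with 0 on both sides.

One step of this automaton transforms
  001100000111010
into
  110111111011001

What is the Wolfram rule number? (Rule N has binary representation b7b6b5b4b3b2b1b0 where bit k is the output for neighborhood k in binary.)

position 10: 111 → 1  (bit 7 = 1)
position 3: 110 → 1  (bit 6 = 1)
position 12: 101 → 0  (bit 5 = 0)
position 4: 100 → 1  (bit 4 = 1)
position 2: 011 → 0  (bit 3 = 0)
position 13: 010 → 0  (bit 2 = 0)
position 1: 001 → 1  (bit 1 = 1)
position 0: 000 → 1  (bit 0 = 1)
bits b7..b0 = 11010011 = 211

211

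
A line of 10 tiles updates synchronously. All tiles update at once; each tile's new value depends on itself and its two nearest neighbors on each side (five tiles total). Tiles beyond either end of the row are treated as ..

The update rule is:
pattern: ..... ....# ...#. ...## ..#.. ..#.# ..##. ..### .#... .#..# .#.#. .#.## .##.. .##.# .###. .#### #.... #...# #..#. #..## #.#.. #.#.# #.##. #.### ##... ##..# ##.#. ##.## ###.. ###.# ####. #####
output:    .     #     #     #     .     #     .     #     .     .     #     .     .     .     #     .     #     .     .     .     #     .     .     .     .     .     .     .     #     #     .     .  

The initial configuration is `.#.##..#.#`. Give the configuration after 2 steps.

...#.#####

##.....###
...#.#####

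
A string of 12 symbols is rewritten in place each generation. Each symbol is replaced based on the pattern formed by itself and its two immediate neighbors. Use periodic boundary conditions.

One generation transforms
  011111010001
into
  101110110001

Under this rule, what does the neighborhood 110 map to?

0

At position 5 the neighborhood is 110; the next row has 0 there.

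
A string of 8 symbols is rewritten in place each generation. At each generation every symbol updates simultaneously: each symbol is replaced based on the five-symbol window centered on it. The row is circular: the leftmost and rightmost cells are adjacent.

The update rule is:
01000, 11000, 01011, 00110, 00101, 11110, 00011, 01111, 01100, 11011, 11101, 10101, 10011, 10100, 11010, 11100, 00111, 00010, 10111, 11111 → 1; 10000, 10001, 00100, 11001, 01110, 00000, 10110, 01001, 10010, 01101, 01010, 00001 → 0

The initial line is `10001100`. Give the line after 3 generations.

01011100
11110110
11111001

11111001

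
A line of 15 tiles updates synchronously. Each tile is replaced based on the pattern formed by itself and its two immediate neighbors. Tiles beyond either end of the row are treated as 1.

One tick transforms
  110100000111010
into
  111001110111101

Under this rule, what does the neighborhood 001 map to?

At position 8 the neighborhood is 001; the next row has 0 there.

0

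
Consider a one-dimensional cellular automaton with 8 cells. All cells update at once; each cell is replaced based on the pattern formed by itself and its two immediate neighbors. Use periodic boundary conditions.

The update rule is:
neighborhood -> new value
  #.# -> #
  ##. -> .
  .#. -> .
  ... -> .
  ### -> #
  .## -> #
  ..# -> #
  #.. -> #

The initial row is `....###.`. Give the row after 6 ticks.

#.#.#.##

...###.#
#.###.#.
.###.#.#
###.#.#.
##.#.#.#
#.#.#.##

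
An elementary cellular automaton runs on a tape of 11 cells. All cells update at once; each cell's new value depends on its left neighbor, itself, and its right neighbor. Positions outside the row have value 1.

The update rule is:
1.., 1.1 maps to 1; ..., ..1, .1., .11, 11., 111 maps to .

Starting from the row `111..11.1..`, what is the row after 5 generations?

...1...1.1.
1...1...1.1
.1...1...1.
1.1...1...1
.1.1...1...

.1.1...1...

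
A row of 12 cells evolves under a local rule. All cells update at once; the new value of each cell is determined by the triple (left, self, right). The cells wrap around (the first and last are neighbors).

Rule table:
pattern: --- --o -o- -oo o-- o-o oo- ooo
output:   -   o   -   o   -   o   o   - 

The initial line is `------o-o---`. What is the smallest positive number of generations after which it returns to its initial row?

12

generation 1: -----o-o----
generation 2: ----o-o-----
generation 3: ---o-o------
generation 4: --o-o-------
generation 5: -o-o--------
generation 6: o-o---------
generation 7: -o---------o
generation 8: o---------o-
generation 9: ---------o-o
generation 10: --------o-o-
generation 11: -------o-o--
generation 12: ------o-o---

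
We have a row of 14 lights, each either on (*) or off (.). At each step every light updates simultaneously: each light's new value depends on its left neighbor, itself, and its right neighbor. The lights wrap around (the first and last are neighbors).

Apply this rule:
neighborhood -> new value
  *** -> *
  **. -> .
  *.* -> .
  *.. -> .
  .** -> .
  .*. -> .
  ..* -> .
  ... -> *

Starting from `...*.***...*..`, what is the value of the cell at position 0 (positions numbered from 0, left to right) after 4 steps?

step 1: **....*..*...*
step 2: *..**......*..
step 3: ......****....
step 4: *****..**..***
position 0 holds *

*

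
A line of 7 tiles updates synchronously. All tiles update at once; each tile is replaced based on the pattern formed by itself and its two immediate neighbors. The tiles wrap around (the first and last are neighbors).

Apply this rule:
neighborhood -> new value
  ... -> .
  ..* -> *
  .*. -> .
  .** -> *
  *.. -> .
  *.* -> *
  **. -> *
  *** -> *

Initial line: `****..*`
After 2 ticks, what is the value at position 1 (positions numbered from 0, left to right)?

*

****.**
*******
position 1 holds *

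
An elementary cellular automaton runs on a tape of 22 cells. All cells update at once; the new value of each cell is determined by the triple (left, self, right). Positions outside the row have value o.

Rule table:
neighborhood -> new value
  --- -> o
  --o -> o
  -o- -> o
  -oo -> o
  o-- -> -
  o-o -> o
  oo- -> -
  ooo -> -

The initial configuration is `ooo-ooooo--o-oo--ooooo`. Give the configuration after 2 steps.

---oo-----oooo--oo----
-ooo--ooooo----oo--ooo

-ooo--ooooo----oo--ooo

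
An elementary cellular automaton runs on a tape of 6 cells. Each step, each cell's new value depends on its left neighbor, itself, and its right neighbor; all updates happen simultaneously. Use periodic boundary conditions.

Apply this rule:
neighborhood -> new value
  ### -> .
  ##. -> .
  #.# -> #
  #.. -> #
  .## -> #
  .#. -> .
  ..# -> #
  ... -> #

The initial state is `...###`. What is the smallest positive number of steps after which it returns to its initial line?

####..
#...##
.####.
##...#
..####
###...
#..###
.###..
##..##
..###.
###..#
...###

12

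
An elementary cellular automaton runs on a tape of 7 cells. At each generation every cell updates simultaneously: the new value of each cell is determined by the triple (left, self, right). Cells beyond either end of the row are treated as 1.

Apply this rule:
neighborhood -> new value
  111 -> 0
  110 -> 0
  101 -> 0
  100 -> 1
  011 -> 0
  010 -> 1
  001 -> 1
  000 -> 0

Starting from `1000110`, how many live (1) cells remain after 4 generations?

3

0101000
0101101
0100000
0110001
count of 1: 3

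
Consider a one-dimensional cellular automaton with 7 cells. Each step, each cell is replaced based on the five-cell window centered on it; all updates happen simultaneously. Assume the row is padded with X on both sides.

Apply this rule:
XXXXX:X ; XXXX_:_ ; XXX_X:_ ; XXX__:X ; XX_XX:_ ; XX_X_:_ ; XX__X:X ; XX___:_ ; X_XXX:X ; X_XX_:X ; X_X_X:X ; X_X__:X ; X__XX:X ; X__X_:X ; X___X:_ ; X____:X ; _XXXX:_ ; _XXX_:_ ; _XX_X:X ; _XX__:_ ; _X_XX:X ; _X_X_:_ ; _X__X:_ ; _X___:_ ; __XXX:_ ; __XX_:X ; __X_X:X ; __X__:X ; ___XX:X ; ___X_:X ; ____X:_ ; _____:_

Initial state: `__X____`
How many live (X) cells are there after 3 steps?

XXX_X_X
X___XXX
X__X__X
count of X: 3

3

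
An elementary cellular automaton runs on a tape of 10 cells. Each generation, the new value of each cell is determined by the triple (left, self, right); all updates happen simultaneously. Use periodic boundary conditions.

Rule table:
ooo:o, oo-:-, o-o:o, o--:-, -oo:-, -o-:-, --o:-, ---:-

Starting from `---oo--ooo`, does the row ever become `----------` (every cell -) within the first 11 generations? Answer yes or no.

--------o-
----------
all cells are - at generation 2

yes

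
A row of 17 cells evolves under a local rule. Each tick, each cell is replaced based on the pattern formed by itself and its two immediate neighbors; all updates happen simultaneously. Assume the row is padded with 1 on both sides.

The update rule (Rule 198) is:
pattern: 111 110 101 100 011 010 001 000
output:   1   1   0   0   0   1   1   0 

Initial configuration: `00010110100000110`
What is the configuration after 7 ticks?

01010010100101010

tick 1: 00110010100001010
tick 2: 01010110100011010
tick 3: 01010010100101010
tick 4: 01010110101101010
tick 5: 01010010100101010  (repeats tick 3; period 2)
tick 7: 01010010100101010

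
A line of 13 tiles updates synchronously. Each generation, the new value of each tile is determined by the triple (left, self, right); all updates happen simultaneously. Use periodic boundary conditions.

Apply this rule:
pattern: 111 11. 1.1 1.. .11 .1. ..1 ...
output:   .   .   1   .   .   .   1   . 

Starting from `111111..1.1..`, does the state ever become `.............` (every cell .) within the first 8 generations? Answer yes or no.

generation 1: .......1.1..1
generation 2: ......1.1..1.
generation 3: .....1.1..1..
generation 4: ....1.1..1...
generation 5: ...1.1..1....
generation 6: ..1.1..1.....
generation 7: .1.1..1......
generation 8: 1.1..1.......
generation 8 is 1.1..1......., still not uniform .

no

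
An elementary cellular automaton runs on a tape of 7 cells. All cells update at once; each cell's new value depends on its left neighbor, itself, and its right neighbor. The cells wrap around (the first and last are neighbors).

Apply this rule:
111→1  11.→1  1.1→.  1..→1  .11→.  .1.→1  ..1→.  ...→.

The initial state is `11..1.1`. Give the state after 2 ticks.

111.1..
.11.11.

.11.11.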